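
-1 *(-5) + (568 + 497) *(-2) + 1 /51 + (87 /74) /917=-2124.98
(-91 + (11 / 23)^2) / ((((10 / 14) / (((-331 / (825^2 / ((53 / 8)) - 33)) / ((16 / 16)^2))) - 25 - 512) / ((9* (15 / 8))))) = 132674814405 / 65709129824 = 2.02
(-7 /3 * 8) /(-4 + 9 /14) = 784 /141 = 5.56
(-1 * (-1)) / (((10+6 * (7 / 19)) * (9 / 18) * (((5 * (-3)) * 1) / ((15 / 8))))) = -19 / 928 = -0.02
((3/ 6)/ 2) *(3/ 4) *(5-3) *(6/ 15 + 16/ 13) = 159/ 260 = 0.61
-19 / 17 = -1.12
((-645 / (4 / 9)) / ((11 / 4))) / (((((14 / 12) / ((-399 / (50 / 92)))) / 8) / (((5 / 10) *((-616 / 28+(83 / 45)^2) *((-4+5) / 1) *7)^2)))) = 22513508429.04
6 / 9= 2 / 3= 0.67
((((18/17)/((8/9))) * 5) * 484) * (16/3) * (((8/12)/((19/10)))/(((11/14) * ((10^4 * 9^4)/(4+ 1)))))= 0.00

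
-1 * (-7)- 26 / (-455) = 247 / 35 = 7.06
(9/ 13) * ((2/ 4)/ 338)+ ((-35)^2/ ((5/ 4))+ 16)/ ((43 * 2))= 4376811/ 377884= 11.58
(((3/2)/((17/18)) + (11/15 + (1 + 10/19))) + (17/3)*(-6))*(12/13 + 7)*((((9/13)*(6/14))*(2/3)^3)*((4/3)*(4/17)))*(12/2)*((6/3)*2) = -15408088064/97437795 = -158.13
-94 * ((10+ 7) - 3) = -1316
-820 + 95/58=-47465/58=-818.36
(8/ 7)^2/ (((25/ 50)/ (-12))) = -1536/ 49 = -31.35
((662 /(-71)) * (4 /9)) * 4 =-16.58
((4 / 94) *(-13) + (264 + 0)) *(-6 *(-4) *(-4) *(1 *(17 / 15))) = -6735808 / 235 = -28663.01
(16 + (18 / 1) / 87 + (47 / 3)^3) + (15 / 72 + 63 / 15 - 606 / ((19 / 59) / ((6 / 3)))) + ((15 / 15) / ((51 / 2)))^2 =17599228999 / 171978120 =102.33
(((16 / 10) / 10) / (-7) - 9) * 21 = -4737 / 25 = -189.48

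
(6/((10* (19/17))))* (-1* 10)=-102/19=-5.37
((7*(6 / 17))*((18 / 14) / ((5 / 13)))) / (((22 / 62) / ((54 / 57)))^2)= 218577528 / 3712885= 58.87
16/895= 0.02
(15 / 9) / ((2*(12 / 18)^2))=15 / 8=1.88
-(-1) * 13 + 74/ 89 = 1231/ 89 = 13.83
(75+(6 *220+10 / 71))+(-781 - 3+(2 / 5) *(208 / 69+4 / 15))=75010219 / 122475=612.45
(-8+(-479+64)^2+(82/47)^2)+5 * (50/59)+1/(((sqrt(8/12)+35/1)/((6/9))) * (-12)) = sqrt(6)/66114+494668531070549/2872234578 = 172224.28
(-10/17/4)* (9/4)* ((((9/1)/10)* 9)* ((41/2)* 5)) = -149445/544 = -274.72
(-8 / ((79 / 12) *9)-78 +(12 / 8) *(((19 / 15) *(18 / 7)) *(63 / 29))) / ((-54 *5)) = 2320367 / 9278550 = 0.25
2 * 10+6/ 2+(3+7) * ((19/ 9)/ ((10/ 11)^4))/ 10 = 2348179/ 90000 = 26.09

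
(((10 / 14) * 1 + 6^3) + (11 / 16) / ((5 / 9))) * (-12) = -366159 / 140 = -2615.42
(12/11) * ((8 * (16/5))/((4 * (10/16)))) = 3072/275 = 11.17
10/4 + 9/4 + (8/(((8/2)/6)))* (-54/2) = -1277/4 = -319.25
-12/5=-2.40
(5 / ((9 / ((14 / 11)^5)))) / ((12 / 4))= 2689120 / 4348377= 0.62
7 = 7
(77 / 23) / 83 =77 / 1909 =0.04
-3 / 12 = -1 / 4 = -0.25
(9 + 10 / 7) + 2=87 / 7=12.43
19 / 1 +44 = 63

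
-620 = -620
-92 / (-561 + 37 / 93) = 2139 / 13034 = 0.16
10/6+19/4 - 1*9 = -31/12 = -2.58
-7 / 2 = -3.50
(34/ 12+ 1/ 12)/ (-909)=-35/ 10908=-0.00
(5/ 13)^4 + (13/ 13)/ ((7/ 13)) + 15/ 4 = 4501577/ 799708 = 5.63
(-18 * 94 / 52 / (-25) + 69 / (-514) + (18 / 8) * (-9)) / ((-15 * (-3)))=-2125177 / 5011500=-0.42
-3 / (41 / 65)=-195 / 41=-4.76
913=913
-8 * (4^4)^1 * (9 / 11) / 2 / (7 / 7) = -9216 / 11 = -837.82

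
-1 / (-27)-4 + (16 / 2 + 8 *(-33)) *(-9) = 62101 / 27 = 2300.04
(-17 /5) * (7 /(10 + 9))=-119 /95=-1.25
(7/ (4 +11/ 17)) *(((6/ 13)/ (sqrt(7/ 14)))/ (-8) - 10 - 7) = -2023/ 79 - 357 *sqrt(2)/ 4108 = -25.73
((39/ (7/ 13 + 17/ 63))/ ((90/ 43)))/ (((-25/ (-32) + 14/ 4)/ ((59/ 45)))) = 24010168/ 3401025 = 7.06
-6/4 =-3/2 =-1.50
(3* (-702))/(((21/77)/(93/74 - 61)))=17069481/37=461337.32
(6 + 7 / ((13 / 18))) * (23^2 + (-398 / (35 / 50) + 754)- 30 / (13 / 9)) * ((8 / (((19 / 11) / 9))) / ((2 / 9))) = 45893955888 / 22477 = 2041818.57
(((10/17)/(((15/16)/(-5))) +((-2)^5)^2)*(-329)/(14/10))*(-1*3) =12235040/17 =719708.24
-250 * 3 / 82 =-9.15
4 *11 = 44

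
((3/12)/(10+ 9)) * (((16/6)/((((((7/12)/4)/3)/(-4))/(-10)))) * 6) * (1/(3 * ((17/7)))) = 7680/323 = 23.78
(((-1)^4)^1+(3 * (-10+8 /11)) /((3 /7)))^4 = 244242535681 /14641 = 16682093.82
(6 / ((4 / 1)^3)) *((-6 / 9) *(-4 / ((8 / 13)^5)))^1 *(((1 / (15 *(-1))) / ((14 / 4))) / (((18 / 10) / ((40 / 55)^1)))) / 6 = -371293 / 102187008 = -0.00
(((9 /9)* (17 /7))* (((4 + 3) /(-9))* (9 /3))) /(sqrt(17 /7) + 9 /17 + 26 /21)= -1276513 /88642 + 103173* sqrt(119) /88642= -1.70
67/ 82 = 0.82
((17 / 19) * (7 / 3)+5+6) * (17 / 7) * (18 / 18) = 12682 / 399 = 31.78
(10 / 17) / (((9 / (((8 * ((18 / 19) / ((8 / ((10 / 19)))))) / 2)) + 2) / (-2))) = -200 / 6477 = -0.03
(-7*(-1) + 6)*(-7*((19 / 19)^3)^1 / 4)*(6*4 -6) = -819 / 2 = -409.50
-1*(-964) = 964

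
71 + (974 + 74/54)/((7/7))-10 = 27982/27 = 1036.37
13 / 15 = 0.87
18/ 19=0.95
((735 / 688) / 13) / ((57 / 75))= 18375 / 169936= 0.11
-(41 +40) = -81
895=895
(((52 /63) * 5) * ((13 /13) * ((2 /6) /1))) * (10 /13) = 200 /189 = 1.06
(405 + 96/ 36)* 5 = 6115/ 3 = 2038.33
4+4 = 8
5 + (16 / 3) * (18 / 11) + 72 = 943 / 11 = 85.73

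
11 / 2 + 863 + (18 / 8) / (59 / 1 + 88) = 170229 / 196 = 868.52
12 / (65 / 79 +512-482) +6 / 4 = 9201 / 4870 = 1.89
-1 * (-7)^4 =-2401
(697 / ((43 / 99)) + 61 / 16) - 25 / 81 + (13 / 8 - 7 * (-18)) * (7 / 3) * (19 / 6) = 71087521 / 27864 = 2551.23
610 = 610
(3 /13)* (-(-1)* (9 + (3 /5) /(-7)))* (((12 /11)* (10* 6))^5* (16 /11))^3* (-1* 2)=-854554729679171302784221049153126400000000000000 /38919421194445620367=-21957025655898730551743240000.00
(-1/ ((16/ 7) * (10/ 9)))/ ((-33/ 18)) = 189/ 880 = 0.21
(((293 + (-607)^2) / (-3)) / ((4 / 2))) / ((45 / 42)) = -860398 / 15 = -57359.87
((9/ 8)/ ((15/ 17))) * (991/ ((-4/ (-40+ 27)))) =657033/ 160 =4106.46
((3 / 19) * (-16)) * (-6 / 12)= 24 / 19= 1.26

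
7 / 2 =3.50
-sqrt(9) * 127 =-381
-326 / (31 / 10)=-3260 / 31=-105.16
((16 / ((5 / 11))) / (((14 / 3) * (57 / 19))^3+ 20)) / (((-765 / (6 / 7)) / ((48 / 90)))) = -704 / 92507625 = -0.00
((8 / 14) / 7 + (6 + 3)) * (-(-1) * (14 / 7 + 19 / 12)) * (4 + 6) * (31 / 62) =95675 / 588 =162.71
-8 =-8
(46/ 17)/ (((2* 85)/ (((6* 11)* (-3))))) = -4554/ 1445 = -3.15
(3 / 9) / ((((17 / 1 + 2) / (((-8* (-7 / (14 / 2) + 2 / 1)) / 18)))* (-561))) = 4 / 287793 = 0.00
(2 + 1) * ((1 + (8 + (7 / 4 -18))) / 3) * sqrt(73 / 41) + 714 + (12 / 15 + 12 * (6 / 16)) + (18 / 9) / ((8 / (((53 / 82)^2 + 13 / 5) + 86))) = 731.88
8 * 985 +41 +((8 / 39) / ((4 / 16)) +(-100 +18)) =305753 / 39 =7839.82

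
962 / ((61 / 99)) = 95238 / 61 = 1561.28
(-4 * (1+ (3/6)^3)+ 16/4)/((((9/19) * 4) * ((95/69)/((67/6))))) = -1541/720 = -2.14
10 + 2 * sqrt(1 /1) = 12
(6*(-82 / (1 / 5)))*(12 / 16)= -1845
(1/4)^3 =0.02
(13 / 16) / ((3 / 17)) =221 / 48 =4.60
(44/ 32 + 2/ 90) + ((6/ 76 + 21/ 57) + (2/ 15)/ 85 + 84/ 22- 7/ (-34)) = 37542427/ 6395400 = 5.87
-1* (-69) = 69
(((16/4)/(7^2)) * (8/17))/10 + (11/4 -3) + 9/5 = 25887/16660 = 1.55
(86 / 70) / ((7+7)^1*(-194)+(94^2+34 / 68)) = 86 / 428435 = 0.00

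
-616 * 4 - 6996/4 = -4213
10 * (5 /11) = 50 /11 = 4.55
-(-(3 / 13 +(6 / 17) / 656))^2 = -281132289 / 5254510144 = -0.05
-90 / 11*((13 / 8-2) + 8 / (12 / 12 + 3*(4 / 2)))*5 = -9675 / 308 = -31.41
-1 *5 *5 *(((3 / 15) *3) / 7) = -2.14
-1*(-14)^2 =-196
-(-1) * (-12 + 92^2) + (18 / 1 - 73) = 8397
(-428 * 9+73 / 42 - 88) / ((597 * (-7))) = 165407 / 175518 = 0.94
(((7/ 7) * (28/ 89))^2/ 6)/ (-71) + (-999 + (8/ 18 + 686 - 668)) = -4963101751/ 5061519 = -980.56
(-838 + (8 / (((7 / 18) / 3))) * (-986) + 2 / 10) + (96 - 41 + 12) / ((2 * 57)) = -246133117 / 3990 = -61687.50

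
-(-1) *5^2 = 25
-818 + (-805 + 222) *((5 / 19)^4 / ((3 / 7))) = -322358359 / 390963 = -824.52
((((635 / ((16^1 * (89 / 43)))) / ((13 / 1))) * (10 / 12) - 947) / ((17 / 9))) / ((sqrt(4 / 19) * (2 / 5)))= -1575729885 * sqrt(19) / 2517632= -2728.14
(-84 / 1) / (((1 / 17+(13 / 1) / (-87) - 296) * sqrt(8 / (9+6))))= 31059 * sqrt(30) / 437918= 0.39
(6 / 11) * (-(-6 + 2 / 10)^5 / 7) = 123066894 / 240625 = 511.45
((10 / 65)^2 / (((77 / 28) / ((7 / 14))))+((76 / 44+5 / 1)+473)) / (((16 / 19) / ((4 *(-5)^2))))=423614975 / 7436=56968.12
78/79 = 0.99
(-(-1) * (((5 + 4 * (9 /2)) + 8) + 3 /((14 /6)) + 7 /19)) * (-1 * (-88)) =382184 /133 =2873.56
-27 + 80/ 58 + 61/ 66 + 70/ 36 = -65321/ 2871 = -22.75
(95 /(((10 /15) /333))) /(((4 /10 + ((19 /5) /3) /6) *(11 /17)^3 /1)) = 4196414385 /14641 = 286620.75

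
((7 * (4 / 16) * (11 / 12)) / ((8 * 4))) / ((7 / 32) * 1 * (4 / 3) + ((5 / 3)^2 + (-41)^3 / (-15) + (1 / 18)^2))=10395 / 953401024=0.00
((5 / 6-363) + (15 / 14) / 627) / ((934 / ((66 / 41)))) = -1589542 / 2546551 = -0.62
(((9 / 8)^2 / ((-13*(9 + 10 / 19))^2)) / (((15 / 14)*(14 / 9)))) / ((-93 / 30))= -87723 / 5492316128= -0.00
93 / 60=31 / 20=1.55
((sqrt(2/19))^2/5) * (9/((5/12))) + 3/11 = 3801/5225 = 0.73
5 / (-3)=-5 / 3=-1.67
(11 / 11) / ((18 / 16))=8 / 9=0.89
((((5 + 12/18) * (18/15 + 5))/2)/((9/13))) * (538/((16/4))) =1842919/540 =3412.81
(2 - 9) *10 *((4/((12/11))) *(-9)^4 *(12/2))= -10103940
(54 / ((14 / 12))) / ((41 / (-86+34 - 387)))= -142236 / 287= -495.60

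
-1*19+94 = 75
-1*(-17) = 17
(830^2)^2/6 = 237291605000/3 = 79097201666.67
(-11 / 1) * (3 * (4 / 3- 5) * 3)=363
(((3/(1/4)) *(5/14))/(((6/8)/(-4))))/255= -32/357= -0.09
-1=-1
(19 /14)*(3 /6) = 0.68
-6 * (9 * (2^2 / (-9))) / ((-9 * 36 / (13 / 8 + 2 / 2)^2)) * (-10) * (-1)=-245 / 48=-5.10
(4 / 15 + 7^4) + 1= 2402.27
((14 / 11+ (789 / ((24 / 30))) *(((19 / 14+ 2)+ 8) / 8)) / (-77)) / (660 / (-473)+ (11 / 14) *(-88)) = 296961311 / 1150944256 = 0.26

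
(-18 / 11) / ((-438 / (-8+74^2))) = 16404 / 803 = 20.43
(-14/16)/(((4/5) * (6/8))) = -35/24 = -1.46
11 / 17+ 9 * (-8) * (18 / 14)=-10939 / 119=-91.92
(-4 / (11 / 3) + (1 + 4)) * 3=129 / 11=11.73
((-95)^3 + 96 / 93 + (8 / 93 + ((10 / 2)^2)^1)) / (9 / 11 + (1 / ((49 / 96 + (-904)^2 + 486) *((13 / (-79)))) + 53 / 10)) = -8950414244205270980 / 63871542081417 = -140131.49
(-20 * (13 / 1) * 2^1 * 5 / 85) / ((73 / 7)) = -3640 / 1241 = -2.93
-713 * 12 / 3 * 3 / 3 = -2852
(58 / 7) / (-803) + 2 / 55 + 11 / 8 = 315011 / 224840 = 1.40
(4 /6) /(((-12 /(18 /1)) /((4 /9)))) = -4 /9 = -0.44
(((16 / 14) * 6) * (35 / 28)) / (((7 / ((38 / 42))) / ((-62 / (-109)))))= 23560 / 37387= 0.63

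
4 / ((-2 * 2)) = -1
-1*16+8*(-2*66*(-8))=8432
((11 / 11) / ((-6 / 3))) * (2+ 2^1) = -2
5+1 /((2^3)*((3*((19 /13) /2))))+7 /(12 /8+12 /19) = 51347 /6156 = 8.34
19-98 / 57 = 17.28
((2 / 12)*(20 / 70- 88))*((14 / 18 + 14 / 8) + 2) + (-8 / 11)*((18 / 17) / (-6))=-9339523 / 141372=-66.06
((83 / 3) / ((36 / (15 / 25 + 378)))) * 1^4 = 52373 / 180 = 290.96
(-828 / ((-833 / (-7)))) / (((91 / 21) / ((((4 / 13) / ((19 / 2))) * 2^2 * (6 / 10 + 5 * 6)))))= -715392 / 112385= -6.37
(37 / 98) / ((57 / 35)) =185 / 798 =0.23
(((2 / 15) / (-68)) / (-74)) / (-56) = -1 / 2113440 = -0.00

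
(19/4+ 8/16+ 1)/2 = 25/8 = 3.12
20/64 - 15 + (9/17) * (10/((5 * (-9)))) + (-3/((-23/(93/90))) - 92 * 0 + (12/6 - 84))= -3023849/31280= -96.67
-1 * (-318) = 318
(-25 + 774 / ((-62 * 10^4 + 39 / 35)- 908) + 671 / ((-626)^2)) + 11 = -14.00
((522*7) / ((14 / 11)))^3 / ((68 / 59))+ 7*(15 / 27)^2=113093230036169 / 5508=20532539948.47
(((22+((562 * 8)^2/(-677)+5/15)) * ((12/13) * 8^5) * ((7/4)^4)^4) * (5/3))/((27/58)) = -292001805951282174407905/11679842304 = -25000492160008.03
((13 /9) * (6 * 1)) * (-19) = -494 /3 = -164.67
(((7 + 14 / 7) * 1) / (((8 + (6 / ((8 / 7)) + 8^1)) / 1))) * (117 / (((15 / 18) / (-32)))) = -1902.83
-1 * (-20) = 20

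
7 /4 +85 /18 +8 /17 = 4249 /612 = 6.94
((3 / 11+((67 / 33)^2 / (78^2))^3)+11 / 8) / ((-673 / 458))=-109741797129686086051861 / 97867010871581168584224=-1.12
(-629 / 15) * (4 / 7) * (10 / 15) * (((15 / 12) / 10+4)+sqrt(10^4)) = -74851 / 45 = -1663.36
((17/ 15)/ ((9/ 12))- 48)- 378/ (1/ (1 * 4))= -70132/ 45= -1558.49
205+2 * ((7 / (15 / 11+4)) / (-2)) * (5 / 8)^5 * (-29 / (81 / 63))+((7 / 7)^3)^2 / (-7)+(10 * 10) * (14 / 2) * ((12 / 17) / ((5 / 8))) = 2066959234189 / 2070577152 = 998.25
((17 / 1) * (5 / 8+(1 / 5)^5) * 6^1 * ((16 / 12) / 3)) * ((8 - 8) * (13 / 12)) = 0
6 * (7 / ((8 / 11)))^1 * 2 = 231 / 2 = 115.50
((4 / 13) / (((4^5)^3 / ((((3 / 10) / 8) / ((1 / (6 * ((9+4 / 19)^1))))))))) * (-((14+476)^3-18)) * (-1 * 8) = 18529714665 / 33151778816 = 0.56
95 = 95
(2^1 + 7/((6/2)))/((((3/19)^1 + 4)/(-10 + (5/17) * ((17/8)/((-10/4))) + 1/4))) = -2470/237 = -10.42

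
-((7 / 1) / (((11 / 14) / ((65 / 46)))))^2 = -158.48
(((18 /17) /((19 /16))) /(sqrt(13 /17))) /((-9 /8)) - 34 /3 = -34 /3 - 256 * sqrt(221) /4199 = -12.24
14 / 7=2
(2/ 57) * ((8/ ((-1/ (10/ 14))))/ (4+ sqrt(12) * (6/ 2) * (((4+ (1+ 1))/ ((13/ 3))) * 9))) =1690/ 35307111 - 10530 * sqrt(3)/ 11769037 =-0.00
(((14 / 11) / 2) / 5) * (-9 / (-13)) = 63 / 715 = 0.09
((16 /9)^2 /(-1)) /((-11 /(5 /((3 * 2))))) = 640 /2673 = 0.24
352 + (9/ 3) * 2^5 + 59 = 507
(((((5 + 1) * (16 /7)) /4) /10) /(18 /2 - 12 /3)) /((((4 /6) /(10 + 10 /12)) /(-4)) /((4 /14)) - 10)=-0.01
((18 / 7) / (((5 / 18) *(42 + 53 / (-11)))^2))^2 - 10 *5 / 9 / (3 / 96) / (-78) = 685756646057525984 / 300799039997649375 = 2.28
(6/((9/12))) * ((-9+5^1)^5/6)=-4096/3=-1365.33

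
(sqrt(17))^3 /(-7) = -17* sqrt(17) /7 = -10.01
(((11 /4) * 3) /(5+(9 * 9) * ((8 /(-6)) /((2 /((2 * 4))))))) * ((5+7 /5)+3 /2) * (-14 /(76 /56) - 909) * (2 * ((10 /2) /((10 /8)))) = 1122.56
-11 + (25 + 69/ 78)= 387/ 26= 14.88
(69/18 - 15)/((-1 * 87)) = 67/522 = 0.13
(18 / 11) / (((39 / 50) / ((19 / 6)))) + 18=3524 / 143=24.64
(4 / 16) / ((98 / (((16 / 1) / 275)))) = 2 / 13475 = 0.00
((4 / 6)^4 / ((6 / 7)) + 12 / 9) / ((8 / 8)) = 380 / 243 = 1.56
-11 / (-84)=11 / 84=0.13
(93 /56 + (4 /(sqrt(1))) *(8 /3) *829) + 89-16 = 1498111 /168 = 8917.33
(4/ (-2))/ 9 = -2/ 9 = -0.22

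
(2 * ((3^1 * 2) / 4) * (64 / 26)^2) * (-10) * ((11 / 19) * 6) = -2027520 / 3211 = -631.43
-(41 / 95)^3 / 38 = -68921 / 32580250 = -0.00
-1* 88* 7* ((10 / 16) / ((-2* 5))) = 77 / 2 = 38.50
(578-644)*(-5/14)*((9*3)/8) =4455/56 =79.55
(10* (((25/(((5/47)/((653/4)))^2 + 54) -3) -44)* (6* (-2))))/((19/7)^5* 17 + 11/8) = 6365386125768043360/2856339782277704589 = 2.23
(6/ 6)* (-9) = -9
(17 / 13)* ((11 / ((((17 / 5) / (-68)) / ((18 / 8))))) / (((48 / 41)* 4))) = -115005 / 832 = -138.23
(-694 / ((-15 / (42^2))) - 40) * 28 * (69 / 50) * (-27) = -10638117504 / 125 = -85104940.03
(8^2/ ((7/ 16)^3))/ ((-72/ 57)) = -622592/ 1029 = -605.05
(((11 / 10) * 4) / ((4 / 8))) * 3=132 / 5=26.40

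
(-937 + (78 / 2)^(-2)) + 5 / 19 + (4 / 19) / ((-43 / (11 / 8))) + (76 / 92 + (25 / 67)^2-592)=-392029587838607 / 256601214558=-1527.78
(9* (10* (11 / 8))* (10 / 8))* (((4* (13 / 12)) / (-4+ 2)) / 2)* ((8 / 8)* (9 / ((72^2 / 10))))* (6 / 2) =-17875 / 2048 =-8.73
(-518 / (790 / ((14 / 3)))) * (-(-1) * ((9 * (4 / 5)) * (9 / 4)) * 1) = -97902 / 1975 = -49.57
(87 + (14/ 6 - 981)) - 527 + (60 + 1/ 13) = -52985/ 39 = -1358.59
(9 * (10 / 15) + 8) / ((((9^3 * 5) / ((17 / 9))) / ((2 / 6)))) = 238 / 98415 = 0.00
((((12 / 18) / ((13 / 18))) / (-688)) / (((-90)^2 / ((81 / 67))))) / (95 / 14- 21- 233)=0.00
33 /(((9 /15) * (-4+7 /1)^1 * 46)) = 55 /138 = 0.40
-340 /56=-85 /14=-6.07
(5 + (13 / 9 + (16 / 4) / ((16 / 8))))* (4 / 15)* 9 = 20.27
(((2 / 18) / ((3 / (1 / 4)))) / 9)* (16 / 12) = 1 / 729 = 0.00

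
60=60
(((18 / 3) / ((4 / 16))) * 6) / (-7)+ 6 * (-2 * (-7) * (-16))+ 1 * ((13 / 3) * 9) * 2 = -9006 / 7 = -1286.57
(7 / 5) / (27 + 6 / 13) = 13 / 255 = 0.05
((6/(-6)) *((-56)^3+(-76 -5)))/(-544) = -175697/544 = -322.97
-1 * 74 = -74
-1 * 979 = -979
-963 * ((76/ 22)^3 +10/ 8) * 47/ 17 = -10235458323/ 90508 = -113088.99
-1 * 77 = -77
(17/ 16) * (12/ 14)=51/ 56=0.91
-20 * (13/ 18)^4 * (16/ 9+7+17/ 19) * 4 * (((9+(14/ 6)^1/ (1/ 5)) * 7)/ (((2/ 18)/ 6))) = -205021139960/ 124659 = -1644655.74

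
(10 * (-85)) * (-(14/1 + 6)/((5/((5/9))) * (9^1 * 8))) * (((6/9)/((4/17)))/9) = 8.26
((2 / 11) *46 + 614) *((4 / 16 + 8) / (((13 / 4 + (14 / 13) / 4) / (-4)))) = -355992 / 61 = -5835.93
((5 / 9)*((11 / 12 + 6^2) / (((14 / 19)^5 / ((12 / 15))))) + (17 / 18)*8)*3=1206627953 / 4840416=249.28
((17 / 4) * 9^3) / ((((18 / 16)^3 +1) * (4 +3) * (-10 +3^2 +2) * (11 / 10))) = 166.01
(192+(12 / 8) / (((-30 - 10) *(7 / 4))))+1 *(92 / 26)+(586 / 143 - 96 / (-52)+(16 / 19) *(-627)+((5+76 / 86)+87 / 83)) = -319.61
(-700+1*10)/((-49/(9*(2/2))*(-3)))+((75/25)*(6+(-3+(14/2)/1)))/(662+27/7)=-9637980/228389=-42.20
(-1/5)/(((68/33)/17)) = -33/20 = -1.65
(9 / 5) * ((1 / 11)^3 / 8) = 9 / 53240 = 0.00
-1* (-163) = 163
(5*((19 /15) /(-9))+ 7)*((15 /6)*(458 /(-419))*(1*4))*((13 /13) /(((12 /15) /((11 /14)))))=-5352875 /79191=-67.59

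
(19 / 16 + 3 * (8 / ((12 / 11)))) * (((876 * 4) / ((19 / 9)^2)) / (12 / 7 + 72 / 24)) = 15356061 / 3971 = 3867.05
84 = 84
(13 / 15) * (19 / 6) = 247 / 90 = 2.74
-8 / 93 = -0.09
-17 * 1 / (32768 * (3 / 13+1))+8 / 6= 2096489 / 1572864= 1.33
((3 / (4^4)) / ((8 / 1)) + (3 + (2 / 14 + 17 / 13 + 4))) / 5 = 315037 / 186368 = 1.69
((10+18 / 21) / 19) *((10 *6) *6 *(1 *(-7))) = -1440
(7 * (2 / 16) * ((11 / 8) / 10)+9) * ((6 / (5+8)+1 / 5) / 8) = 19307 / 25600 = 0.75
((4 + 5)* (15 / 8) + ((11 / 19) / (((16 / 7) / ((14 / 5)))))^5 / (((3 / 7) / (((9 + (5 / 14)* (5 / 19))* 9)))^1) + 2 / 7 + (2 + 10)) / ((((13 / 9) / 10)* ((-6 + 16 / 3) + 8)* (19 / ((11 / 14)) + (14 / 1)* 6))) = 115498941025602127527 / 208674752654950400000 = 0.55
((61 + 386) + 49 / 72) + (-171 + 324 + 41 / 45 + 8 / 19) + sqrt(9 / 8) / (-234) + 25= 627.01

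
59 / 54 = 1.09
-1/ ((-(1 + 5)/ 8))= 4/ 3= 1.33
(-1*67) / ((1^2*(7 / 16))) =-1072 / 7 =-153.14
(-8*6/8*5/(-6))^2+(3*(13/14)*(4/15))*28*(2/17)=2333/85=27.45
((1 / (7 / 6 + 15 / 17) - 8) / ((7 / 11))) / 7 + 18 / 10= 529 / 4655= 0.11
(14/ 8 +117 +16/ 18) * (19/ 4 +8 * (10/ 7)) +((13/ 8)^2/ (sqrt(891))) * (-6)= 650357/ 336 - 169 * sqrt(11)/ 1056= 1935.06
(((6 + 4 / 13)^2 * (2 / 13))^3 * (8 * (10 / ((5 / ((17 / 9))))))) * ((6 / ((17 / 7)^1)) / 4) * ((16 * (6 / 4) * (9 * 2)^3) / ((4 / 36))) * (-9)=-48535943761.42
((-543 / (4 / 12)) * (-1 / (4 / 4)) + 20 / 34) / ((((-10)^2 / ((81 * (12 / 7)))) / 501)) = 3372646329 / 2975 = 1133662.63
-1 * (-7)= 7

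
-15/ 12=-5/ 4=-1.25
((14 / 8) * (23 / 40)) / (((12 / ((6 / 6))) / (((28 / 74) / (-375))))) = -1127 / 13320000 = -0.00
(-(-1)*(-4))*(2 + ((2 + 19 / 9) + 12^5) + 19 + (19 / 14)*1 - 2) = -62711830 / 63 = -995425.87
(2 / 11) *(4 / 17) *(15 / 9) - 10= -5570 / 561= -9.93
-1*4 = -4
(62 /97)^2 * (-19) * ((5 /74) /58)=-0.01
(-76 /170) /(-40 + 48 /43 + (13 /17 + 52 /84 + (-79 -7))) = 17157 /4739620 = 0.00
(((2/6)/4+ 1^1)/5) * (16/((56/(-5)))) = -13/42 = -0.31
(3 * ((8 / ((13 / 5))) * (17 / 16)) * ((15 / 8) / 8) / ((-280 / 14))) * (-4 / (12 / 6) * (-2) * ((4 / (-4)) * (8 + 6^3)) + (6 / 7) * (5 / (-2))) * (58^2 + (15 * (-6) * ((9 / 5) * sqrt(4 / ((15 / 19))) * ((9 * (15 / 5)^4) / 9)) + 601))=1466914275 / 3584 - 2103699357 * sqrt(285) / 11648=-2639685.89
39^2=1521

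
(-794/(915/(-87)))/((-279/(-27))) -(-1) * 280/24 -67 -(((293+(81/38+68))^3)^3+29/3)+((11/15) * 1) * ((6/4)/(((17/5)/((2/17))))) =-49566460540199210689567043466609794330727049/451452170620225845760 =-109793381815182143424839.70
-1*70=-70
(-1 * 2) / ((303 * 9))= -2 / 2727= -0.00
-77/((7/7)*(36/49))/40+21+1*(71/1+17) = 153187/1440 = 106.38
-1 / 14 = -0.07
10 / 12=0.83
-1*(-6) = 6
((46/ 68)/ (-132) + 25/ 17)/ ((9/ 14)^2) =322273/ 90882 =3.55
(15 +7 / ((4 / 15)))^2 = 27225 / 16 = 1701.56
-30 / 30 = -1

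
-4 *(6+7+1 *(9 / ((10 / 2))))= -59.20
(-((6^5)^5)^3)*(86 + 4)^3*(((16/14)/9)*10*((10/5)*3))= -893449551230085272657162386447188991141428865008008715703418880000/7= -127635650175726467522451800000000000000000000000000000000000000000.00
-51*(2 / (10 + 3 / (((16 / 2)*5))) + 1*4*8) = -661776 / 403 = -1642.12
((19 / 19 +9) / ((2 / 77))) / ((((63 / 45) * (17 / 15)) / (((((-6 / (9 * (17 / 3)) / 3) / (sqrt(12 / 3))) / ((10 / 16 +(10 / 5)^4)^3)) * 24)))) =-16896000 / 679912093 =-0.02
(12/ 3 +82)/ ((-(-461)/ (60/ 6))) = 860/ 461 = 1.87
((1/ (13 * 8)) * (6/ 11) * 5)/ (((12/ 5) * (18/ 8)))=25/ 5148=0.00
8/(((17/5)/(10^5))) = 4000000/17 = 235294.12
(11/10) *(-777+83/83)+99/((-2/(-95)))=3848.90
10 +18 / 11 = 128 / 11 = 11.64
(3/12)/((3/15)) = 5/4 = 1.25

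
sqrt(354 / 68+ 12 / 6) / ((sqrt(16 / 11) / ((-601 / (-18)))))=4207 *sqrt(1870) / 2448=74.32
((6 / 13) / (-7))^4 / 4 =0.00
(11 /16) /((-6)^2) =0.02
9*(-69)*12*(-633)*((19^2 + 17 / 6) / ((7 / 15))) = 25743660570 / 7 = 3677665795.71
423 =423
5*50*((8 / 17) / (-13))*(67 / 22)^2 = -2244500 / 26741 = -83.93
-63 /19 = -3.32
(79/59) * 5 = 395/59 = 6.69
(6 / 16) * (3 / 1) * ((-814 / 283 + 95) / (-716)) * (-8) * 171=40123269 / 202628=198.01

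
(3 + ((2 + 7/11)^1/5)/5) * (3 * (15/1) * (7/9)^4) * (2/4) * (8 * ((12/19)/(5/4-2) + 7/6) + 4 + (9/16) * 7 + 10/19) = 940133159/3324240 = 282.81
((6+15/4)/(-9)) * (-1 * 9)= 39/4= 9.75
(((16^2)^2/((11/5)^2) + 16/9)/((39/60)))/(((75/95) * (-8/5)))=-700507960/42471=-16493.79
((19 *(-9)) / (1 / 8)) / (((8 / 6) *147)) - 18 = -1224 / 49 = -24.98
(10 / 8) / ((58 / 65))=325 / 232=1.40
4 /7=0.57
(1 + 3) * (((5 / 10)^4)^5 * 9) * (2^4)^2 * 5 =45 / 1024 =0.04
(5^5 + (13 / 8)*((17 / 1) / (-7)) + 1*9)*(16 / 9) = 350566 / 63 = 5564.54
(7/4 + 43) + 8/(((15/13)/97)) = 43037/60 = 717.28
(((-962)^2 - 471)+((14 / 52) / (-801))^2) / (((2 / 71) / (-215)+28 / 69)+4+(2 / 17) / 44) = 26339470197874108364705 / 125531595927702198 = 209823.43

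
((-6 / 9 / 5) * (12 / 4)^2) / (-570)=1 / 475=0.00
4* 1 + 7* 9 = 67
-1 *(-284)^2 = -80656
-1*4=-4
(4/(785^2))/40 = 1/6162250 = 0.00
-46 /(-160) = 23 /80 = 0.29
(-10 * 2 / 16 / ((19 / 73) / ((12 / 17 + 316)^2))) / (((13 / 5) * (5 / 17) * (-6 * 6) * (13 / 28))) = 18515737520 / 491283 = 37688.54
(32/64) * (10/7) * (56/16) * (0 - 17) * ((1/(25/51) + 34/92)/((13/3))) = -141321/5980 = -23.63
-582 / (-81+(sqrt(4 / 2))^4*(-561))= 0.25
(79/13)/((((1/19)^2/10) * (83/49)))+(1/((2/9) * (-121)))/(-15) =16908918337/1305590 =12951.17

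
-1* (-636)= 636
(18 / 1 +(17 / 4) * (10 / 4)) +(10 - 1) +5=341 / 8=42.62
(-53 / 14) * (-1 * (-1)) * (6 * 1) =-22.71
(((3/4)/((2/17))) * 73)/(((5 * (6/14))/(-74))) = -321419/20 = -16070.95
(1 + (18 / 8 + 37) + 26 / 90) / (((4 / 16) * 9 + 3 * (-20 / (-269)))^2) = 2112072868 / 318641445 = 6.63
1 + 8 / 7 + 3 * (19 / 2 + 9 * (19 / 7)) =1455 / 14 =103.93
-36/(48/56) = -42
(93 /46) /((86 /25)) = 2325 /3956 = 0.59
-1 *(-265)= 265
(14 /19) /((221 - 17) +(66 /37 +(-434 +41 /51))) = -26418 /8153413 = -0.00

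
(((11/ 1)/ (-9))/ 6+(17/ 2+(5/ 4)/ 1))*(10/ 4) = 5155/ 216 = 23.87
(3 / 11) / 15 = 1 / 55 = 0.02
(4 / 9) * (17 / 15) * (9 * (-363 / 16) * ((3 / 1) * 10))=-6171 / 2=-3085.50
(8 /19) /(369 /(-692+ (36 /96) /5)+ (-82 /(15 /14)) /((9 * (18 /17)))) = -134510220 /2736052877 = -0.05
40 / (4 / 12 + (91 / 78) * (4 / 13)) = 520 / 9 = 57.78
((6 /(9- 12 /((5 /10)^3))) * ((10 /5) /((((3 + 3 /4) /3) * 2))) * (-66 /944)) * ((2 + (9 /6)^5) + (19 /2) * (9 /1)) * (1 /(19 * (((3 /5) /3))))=100419 /1040288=0.10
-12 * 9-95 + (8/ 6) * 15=-183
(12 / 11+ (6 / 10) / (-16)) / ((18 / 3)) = 309 / 1760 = 0.18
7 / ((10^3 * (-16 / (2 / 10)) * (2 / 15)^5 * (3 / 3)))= -8505 / 4096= -2.08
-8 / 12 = -2 / 3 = -0.67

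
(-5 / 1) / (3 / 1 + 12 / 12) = -1.25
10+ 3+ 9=22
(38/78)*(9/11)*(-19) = -1083/143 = -7.57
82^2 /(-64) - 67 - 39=-3377 /16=-211.06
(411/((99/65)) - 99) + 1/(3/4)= 1894/11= 172.18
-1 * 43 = -43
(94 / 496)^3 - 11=-167679089 / 15252992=-10.99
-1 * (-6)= 6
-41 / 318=-0.13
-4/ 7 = -0.57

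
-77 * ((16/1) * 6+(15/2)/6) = -29953/4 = -7488.25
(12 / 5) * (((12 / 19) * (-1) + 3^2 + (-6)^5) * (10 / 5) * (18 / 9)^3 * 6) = -1789662.32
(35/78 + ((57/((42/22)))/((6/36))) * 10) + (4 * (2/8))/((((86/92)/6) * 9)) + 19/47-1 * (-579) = 872471843/367822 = 2371.99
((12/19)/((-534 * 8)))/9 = -1/60876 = -0.00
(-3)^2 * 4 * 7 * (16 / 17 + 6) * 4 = 118944 / 17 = 6996.71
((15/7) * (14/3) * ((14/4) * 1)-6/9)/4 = 8.58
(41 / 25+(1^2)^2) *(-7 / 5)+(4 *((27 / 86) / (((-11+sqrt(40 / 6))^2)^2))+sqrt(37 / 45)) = -2.79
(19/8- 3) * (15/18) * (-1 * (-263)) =-136.98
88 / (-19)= -88 / 19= -4.63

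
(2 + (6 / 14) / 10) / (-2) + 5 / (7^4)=-48949 / 48020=-1.02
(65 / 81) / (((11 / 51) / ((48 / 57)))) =17680 / 5643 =3.13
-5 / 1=-5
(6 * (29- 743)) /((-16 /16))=4284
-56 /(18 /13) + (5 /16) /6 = -11633 /288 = -40.39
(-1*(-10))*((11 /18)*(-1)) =-55 /9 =-6.11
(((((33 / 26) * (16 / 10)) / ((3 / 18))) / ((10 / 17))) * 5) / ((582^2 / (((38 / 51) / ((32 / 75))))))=1045 / 1957072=0.00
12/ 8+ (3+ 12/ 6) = 6.50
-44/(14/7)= -22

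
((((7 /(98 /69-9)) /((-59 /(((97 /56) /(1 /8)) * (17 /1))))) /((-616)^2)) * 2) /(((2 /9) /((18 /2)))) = 9216261 /11708873792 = 0.00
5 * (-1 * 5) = -25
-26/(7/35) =-130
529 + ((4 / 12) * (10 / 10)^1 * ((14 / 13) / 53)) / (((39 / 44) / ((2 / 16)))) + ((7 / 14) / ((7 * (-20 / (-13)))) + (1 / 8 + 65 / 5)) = 542.17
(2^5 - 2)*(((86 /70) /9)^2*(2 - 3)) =-3698 /6615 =-0.56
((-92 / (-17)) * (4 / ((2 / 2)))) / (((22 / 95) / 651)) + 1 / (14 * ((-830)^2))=109750532808187 / 1803540200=60852.83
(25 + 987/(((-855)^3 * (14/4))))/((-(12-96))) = 5208553031/17500738500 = 0.30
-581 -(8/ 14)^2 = -28485/ 49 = -581.33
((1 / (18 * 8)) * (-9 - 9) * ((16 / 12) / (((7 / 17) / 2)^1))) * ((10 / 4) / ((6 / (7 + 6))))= -1105 / 252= -4.38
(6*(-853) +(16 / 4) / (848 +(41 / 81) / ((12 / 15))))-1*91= -5209.00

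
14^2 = 196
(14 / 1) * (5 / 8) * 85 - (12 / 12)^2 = 2971 / 4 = 742.75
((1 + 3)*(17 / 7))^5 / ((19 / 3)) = 4361800704 / 319333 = 13659.10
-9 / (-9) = 1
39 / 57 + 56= 1077 / 19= 56.68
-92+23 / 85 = -7797 / 85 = -91.73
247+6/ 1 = 253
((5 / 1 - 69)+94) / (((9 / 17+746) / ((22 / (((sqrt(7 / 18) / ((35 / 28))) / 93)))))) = 3912975 * sqrt(14) / 88837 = 164.81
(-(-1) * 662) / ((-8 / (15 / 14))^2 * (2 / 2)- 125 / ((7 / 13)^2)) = -7298550 / 4138469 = -1.76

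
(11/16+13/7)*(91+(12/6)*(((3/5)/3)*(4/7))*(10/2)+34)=251655/784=320.99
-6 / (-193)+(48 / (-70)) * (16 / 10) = -36006 / 33775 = -1.07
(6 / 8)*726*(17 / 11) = 1683 / 2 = 841.50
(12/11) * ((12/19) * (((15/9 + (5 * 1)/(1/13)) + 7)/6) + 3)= 2452/209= 11.73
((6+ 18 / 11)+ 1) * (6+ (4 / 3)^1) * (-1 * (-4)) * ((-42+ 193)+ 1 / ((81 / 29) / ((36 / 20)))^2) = 46605632 / 1215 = 38358.54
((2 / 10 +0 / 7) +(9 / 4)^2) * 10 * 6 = 315.75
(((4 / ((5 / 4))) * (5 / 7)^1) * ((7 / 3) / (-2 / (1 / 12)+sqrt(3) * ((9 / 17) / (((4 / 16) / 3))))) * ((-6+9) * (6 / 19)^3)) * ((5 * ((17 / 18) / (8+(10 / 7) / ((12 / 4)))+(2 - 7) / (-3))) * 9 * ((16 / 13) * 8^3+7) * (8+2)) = -8926301152800 / 658676629 - 2362844422800 * sqrt(3) / 658676629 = -19765.19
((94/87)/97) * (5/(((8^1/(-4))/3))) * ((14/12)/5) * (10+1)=-3619/16878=-0.21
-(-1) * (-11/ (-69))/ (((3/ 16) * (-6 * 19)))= -88/ 11799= -0.01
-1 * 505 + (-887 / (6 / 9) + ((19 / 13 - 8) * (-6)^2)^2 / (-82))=-34799959 / 13858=-2511.18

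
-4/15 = -0.27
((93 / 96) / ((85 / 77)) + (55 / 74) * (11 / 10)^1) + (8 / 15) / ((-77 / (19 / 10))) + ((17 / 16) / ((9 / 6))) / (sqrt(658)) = 17 * sqrt(658) / 15792 + 195512117 / 116239200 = 1.71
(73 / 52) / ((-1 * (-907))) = 73 / 47164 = 0.00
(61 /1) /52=61 /52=1.17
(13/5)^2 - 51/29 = 3626/725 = 5.00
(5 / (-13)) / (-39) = 5 / 507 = 0.01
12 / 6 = 2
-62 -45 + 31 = -76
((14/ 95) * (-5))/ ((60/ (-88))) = 308/ 285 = 1.08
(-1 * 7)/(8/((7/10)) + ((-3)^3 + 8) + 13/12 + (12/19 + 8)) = -11172/3421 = -3.27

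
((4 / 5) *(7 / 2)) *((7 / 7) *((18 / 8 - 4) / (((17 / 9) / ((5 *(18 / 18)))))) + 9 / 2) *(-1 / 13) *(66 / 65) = 2079 / 71825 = 0.03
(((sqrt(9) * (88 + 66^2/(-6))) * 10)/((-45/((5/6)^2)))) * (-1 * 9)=-2658.33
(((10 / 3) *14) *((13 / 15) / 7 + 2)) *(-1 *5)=-4460 / 9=-495.56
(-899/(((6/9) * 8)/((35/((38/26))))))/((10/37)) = -9080799/608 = -14935.52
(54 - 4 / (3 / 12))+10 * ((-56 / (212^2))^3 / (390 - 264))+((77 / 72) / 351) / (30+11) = 436348148464317121 / 11482823556267804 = 38.00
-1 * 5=-5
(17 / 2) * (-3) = -51 / 2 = -25.50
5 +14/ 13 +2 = 105/ 13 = 8.08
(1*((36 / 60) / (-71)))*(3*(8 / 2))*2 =-72 / 355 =-0.20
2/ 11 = 0.18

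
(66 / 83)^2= 4356 / 6889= 0.63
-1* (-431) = 431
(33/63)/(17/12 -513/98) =-0.14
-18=-18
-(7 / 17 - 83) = 1404 / 17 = 82.59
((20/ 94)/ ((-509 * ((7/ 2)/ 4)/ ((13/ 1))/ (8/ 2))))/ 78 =-160/ 502383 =-0.00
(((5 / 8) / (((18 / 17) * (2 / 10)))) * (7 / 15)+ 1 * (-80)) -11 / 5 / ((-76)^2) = -30653561 / 389880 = -78.62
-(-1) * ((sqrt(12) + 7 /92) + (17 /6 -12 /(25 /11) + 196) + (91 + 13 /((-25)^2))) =2 * sqrt(3) + 49102163 /172500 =288.11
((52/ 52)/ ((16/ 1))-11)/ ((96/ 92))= -4025/ 384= -10.48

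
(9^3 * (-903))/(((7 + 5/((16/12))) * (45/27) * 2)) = -91854/5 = -18370.80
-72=-72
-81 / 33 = -27 / 11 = -2.45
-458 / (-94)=229 / 47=4.87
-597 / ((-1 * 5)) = 597 / 5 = 119.40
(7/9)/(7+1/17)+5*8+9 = 53039/1080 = 49.11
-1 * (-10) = 10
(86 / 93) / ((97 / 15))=430 / 3007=0.14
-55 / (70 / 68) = -374 / 7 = -53.43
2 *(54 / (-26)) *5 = -20.77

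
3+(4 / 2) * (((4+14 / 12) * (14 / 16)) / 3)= 433 / 72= 6.01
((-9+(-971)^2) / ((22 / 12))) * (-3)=-1542816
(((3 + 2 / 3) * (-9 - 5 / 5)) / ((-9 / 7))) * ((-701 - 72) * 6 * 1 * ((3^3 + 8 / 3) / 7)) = -15135340 / 27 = -560568.15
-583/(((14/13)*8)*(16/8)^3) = -7579/896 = -8.46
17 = 17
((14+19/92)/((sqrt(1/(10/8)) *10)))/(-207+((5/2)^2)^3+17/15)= 15684 *sqrt(5)/845089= 0.04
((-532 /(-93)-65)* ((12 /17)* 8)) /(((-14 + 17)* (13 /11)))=-94.42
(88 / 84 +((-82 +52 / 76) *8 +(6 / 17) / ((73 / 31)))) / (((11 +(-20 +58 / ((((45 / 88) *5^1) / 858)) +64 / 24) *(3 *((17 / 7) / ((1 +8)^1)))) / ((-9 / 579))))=24114075600 / 37636001957377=0.00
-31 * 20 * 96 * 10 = -595200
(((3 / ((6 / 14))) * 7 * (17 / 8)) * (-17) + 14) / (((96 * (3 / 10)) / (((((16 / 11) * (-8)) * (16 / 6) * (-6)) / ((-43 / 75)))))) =19801.27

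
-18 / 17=-1.06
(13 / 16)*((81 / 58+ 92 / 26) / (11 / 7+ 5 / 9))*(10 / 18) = 1.05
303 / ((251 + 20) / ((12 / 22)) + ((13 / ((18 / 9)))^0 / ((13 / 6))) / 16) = 94536 / 155021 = 0.61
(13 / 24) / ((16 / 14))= 91 / 192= 0.47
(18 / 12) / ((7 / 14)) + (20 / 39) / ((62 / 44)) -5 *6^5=-47001853 / 1209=-38876.64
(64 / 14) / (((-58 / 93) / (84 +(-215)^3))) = 72848162.60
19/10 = 1.90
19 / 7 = 2.71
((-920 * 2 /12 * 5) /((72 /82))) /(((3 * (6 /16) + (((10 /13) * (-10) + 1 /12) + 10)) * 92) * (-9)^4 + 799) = -612950 /1490426217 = -0.00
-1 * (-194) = 194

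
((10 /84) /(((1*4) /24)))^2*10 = 5.10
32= 32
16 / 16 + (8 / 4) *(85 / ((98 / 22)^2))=22971 / 2401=9.57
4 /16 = 1 /4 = 0.25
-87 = -87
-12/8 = -3/2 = -1.50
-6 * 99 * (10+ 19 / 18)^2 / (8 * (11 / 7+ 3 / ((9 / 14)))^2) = -233.21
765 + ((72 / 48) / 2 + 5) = 3083 / 4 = 770.75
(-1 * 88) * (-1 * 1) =88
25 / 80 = 5 / 16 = 0.31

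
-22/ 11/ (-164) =1/ 82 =0.01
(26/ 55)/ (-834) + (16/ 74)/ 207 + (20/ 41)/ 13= 1185969643/ 31208778315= 0.04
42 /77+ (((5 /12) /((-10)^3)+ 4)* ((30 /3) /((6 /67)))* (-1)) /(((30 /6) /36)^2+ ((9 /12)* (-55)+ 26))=64854507 /2171290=29.87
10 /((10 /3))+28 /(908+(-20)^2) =988 /327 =3.02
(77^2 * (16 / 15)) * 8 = 758912 / 15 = 50594.13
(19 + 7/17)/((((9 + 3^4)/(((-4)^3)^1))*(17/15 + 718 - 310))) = -3520/104329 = -0.03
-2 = -2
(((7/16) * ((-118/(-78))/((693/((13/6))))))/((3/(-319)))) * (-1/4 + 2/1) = -11977/31104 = -0.39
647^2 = 418609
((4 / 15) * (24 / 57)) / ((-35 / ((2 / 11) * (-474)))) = 10112 / 36575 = 0.28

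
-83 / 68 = -1.22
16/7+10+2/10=437/35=12.49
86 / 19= 4.53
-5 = -5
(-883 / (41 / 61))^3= -156268562006647 / 68921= -2267357728.51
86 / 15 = 5.73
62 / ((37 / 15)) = 930 / 37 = 25.14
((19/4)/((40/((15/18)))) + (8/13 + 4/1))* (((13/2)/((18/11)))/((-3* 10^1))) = -129437/207360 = -0.62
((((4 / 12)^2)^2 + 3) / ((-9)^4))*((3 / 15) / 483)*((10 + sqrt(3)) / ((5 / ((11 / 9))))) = 2684*sqrt(3) / 57754350675 + 5368 / 11550870135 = 0.00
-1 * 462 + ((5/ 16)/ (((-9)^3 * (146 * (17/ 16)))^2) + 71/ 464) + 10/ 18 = -175183009864052777/ 379766454638544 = -461.29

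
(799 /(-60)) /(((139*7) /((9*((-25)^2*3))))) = -898875 /3892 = -230.95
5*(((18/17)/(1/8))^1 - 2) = 550/17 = 32.35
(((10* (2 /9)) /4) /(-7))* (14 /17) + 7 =1061 /153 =6.93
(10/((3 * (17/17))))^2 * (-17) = -1700/9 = -188.89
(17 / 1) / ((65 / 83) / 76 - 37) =-107236 / 233331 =-0.46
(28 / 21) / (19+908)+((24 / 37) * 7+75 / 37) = 675931 / 102897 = 6.57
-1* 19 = -19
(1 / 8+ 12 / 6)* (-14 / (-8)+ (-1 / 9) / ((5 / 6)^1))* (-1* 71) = -117079 / 480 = -243.91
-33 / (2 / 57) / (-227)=1881 / 454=4.14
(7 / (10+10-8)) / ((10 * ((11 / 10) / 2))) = 7 / 66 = 0.11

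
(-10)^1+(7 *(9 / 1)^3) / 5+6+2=5093 / 5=1018.60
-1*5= -5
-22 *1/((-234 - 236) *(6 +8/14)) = 77/10810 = 0.01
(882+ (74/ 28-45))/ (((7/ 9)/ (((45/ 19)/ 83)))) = 4760775/ 154546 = 30.80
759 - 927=-168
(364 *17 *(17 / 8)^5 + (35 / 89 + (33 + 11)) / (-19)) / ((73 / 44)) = 40857089775667 / 252811264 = 161611.03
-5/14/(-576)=5/8064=0.00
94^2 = 8836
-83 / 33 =-2.52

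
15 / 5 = 3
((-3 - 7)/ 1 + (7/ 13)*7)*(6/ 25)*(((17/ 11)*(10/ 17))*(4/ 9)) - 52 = -37612/ 715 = -52.60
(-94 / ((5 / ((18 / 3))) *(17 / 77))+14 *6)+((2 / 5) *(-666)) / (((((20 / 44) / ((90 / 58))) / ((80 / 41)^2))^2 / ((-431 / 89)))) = 3910291710439330368 / 17977957732565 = 217504.78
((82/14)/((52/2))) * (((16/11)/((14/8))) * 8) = 10496/7007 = 1.50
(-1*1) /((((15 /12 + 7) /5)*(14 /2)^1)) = -20 /231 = -0.09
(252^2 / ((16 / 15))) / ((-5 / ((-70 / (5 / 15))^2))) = -525098700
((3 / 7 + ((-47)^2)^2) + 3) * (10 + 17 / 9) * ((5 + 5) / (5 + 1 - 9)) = -36548836370 / 189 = -193380086.61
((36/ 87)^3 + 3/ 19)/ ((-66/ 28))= -494662/ 5097301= -0.10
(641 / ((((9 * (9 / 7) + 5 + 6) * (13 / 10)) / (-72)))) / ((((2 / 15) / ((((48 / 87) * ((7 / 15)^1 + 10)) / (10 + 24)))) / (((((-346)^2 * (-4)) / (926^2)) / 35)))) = 3469783418496 / 108537382759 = 31.97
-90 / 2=-45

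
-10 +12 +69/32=133/32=4.16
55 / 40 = 11 / 8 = 1.38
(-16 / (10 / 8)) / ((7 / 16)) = -1024 / 35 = -29.26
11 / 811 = 0.01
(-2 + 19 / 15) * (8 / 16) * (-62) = 341 / 15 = 22.73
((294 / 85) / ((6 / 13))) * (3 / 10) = 1911 / 850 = 2.25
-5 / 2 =-2.50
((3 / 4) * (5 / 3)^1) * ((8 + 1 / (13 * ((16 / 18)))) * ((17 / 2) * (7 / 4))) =500395 / 3328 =150.36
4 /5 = 0.80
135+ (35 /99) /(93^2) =115593920 /856251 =135.00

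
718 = 718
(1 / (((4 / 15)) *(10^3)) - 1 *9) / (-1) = 7197 / 800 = 9.00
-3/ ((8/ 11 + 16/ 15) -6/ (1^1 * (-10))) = -99/ 79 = -1.25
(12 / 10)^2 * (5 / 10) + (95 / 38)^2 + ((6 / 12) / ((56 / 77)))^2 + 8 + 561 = 3689233 / 6400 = 576.44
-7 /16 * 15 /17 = -0.39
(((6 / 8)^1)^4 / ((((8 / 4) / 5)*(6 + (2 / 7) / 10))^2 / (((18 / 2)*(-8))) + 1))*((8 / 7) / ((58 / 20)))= 15946875 / 117561128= 0.14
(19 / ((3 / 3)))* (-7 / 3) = -133 / 3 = -44.33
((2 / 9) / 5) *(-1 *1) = -2 / 45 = -0.04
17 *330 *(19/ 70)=1522.71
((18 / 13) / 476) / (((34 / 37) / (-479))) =-159507 / 105196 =-1.52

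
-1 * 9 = -9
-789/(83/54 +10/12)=-332.86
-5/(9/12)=-20/3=-6.67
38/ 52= 19/ 26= 0.73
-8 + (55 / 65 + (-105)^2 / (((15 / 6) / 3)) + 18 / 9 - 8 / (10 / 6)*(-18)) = 865231 / 65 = 13311.25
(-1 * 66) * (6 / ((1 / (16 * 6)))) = -38016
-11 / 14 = -0.79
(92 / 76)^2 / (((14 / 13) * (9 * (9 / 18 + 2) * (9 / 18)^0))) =6877 / 113715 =0.06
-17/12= -1.42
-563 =-563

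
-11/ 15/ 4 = -11/ 60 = -0.18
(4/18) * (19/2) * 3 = 19/3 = 6.33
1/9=0.11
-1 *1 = -1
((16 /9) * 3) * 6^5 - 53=41419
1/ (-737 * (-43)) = 1/ 31691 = 0.00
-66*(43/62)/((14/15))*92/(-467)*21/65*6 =3524796/188201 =18.73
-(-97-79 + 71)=105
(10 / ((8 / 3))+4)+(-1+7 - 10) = 15 / 4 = 3.75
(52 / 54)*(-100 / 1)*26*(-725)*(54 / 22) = 49010000 / 11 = 4455454.55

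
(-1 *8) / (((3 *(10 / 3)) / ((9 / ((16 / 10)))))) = -9 / 2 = -4.50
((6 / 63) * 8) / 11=16 / 231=0.07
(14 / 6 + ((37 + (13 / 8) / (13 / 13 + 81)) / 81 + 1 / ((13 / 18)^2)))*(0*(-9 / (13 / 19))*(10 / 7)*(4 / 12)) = 0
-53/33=-1.61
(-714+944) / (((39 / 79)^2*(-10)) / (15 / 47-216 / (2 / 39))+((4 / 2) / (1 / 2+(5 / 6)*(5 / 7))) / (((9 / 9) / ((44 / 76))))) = 217.44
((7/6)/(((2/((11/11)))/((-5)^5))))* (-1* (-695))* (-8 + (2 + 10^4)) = -75970015625/6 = -12661669270.83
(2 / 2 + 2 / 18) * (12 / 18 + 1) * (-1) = -50 / 27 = -1.85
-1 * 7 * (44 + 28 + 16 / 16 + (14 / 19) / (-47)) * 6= -2737350 / 893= -3065.34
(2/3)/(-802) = -1/1203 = -0.00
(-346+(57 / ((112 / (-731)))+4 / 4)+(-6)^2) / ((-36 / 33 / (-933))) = -260936775 / 448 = -582448.16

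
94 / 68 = 47 / 34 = 1.38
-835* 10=-8350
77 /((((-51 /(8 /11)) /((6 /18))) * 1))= -56 /153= -0.37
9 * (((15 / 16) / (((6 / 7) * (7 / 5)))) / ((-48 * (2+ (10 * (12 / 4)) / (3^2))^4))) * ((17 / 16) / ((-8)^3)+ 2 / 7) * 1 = -98809875 / 1924145348608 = -0.00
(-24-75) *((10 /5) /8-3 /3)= 297 /4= 74.25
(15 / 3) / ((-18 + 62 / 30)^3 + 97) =-16875 / 13324544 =-0.00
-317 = -317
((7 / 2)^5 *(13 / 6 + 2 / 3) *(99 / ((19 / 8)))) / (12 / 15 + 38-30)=4285785 / 608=7048.99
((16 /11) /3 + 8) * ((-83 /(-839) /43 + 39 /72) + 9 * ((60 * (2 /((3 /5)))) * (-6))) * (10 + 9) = -6218207125655 /3571623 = -1741003.21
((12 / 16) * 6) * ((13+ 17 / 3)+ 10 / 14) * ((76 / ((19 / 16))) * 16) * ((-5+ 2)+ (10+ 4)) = 6876672 / 7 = 982381.71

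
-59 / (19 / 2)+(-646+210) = -8402 / 19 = -442.21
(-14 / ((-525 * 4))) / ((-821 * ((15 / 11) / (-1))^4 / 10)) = -14641 / 623446875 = -0.00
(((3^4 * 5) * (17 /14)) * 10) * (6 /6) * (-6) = -206550 /7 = -29507.14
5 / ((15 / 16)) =5.33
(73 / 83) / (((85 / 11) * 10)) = 803 / 70550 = 0.01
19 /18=1.06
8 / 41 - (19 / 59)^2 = 13047 / 142721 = 0.09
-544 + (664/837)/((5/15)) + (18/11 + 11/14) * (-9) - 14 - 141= -30867581/42966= -718.42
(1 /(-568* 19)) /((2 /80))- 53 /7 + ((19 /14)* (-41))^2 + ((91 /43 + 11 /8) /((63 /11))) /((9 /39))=1897826442535 /613946088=3091.19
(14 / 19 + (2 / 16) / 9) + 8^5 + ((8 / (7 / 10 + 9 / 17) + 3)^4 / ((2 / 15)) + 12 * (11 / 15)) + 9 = 64608481061813033 / 686890713960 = 94059.33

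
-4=-4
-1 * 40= -40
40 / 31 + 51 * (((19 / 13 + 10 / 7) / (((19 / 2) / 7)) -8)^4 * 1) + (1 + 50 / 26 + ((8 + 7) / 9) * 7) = 20971958109985163 / 346155121533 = 60585.43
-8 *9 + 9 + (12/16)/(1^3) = -249/4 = -62.25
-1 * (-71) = 71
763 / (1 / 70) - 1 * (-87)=53497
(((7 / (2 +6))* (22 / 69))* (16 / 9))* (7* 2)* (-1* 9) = -4312 / 69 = -62.49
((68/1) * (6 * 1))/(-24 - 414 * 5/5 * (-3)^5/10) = 680/16727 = 0.04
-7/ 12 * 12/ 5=-7/ 5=-1.40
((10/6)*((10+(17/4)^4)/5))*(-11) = -946891/768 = -1232.93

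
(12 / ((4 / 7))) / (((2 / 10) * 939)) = 35 / 313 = 0.11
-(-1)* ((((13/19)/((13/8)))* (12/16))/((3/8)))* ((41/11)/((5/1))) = 656/1045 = 0.63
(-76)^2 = 5776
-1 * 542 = -542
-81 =-81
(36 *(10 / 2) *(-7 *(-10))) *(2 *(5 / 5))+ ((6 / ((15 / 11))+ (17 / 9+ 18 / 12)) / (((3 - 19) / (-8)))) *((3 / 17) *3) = 8568701 / 340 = 25202.06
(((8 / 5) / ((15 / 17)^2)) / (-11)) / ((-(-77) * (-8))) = 289 / 952875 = 0.00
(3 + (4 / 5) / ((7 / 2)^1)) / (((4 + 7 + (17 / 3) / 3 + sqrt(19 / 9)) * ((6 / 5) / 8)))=157296 / 92995- 4068 * sqrt(19) / 92995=1.50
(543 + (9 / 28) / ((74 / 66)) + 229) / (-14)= -800089 / 14504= -55.16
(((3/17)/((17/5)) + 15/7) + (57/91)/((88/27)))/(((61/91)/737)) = 370116777/141032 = 2624.35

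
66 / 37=1.78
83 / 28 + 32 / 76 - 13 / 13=1269 / 532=2.39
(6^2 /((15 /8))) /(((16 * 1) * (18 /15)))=1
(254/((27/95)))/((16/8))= 12065/27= 446.85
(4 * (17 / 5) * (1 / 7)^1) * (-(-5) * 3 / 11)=204 / 77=2.65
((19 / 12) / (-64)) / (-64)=19 / 49152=0.00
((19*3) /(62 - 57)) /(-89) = -57 /445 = -0.13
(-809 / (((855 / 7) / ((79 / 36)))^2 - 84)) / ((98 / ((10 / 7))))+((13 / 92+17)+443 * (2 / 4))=8853267744400 / 37099247871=238.64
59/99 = 0.60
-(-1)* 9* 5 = 45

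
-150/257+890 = 228580/257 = 889.42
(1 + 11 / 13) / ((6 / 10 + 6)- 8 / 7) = 840 / 2483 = 0.34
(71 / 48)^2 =5041 / 2304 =2.19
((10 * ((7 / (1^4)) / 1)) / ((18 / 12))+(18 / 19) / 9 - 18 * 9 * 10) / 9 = -89674 / 513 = -174.80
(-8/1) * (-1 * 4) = 32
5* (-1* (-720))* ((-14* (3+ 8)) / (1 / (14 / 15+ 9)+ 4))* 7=-946381.67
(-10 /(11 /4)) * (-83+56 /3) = 7720 /33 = 233.94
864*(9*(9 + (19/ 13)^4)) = 3012189120/ 28561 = 105465.11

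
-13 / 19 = -0.68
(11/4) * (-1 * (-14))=38.50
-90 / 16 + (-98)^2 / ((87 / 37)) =2838869 / 696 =4078.83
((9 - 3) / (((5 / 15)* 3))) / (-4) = -3 / 2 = -1.50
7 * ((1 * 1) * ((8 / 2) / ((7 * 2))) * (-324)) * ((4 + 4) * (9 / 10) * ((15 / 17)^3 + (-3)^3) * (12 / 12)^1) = 3015750528 / 24565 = 122766.15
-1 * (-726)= 726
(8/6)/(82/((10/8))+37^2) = 20/21519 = 0.00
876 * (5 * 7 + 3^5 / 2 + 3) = 139722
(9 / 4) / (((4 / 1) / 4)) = 9 / 4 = 2.25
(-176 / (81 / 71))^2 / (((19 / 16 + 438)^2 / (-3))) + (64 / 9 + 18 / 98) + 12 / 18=40169852556413 / 5291572735827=7.59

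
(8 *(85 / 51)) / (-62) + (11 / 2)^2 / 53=7013 / 19716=0.36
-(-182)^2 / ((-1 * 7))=4732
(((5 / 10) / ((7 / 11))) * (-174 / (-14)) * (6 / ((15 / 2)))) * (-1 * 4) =-7656 / 245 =-31.25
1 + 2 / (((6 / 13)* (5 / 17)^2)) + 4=4132 / 75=55.09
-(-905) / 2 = 905 / 2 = 452.50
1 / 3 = 0.33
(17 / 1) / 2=17 / 2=8.50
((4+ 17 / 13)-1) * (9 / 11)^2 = 4536 / 1573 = 2.88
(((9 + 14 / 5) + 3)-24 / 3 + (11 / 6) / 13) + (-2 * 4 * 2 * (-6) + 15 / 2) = 21536 / 195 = 110.44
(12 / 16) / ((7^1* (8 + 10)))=1 / 168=0.01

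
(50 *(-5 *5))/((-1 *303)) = 1250/303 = 4.13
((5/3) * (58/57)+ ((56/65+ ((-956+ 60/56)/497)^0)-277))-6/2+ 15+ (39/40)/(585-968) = -8903868473/34056360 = -261.45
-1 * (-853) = 853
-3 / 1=-3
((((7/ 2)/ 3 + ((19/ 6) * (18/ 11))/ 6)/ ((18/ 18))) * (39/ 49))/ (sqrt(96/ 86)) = 871 * sqrt(129)/ 6468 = 1.53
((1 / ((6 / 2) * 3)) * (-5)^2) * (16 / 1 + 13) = 725 / 9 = 80.56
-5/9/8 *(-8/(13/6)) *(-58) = -580/39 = -14.87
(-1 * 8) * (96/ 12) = -64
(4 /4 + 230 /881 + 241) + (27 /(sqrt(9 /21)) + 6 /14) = 9 * sqrt(21) + 1496667 /6167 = 283.93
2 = 2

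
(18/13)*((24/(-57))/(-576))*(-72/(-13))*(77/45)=154/16055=0.01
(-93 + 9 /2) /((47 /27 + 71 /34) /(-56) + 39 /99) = -50045688 /184103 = -271.84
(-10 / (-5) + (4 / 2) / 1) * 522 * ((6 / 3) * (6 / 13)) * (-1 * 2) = -50112 / 13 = -3854.77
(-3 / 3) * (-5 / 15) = 1 / 3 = 0.33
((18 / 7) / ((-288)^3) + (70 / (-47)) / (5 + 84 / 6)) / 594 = -650281853 / 4927661899776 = -0.00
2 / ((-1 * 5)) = -2 / 5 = -0.40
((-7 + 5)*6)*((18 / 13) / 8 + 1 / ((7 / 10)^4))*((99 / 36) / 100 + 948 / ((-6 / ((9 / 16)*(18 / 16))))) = 259860206937 / 49940800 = 5203.36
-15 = -15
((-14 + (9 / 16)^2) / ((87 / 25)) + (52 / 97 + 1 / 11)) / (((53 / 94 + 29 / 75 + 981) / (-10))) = 461437522375 / 13709483788352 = 0.03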